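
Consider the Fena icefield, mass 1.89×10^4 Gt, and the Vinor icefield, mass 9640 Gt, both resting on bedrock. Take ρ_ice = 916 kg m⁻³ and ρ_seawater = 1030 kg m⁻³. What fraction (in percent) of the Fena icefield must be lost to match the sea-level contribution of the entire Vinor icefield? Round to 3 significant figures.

Equal sea-level rise means equal mass of meltwater, i.e. equal mass of ice lost.
Ice mass of Vinor: 9.640×10^15 kg; ice mass of Fena: 1.890×10^16 kg.
Fraction required = 9.640×10^15 / 1.890×10^16 = 0.510 → 51.0 %.

≈ 51.0 %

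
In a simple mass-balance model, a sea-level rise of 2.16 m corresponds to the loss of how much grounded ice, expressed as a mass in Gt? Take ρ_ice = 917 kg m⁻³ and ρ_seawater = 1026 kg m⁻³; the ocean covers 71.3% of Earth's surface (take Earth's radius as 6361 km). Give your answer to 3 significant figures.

Required water volume = Δh × A = 2.16 m × 3.63×10^14 m² = 7.831×10^14 m³.
ρ_w = 1026 kg m⁻³, so the mass of water = 7.831×10^14 m³ × 1026 kg m⁻³ = 8.034×10^17 kg = 8.03×10^5 Gt (and the same mass of ice, by conservation).

≈ 8.03×10^5 Gt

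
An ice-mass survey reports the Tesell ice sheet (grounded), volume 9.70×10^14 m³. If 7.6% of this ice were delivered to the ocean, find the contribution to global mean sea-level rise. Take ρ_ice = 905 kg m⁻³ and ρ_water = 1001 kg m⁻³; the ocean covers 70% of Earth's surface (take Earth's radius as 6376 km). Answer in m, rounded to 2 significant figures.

≈ 0.19 m

Tesell: 0.076 × 9.70×10^14 m³ × (905/1001) = 6.665×10^13 m³ of water.
Spread over 3.58×10^14 m² of ocean, Δh = 6.665×10^13 / 3.58×10^14 = 0.186 m.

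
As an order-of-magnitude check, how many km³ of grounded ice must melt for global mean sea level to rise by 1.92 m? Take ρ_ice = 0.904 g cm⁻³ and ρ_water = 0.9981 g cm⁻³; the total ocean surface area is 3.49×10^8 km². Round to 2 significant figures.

≈ 7.4×10^5 km³

Required water volume = Δh × A = 1.92 m × 3.49×10^14 m² = 6.701×10^14 m³ = 6.701×10^5 km³.
Ice volume = water volume × ρ_w/ρ_ice = 6.701×10^5 × 998.1/904 = 7.4×10^5 km³.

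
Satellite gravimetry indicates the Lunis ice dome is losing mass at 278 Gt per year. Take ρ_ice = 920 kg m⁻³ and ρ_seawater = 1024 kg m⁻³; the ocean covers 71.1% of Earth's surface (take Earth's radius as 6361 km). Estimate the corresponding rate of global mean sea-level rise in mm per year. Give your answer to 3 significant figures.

≈ 0.751 mm/yr

ρ_w = 1024 kg m⁻³. Annual water volume added = 278 Gt / ρ_w = 2.780×10^14 kg / 1024 kg m⁻³ = 2.715×10^11 m³.
Δh per year = 2.715×10^11 / 3.62×10^14 = 7.51×10^-4 m = 0.751 mm.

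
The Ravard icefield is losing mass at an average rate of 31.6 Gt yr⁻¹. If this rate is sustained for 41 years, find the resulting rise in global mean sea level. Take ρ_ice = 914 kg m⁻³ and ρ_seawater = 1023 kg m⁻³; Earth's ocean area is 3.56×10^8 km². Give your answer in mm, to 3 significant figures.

Total mass lost = 31.6 Gt/yr × 41 yr = 1296 Gt = 1.296×10^15 kg.
ρ_w = 1023 kg m⁻³, so water volume = 1.296×10^15 / 1023 = 1.266×10^12 m³.
Δh = 1.266×10^12 / 3.56×10^14 = 3.56×10^-3 m = 3.56 mm.

≈ 3.56 mm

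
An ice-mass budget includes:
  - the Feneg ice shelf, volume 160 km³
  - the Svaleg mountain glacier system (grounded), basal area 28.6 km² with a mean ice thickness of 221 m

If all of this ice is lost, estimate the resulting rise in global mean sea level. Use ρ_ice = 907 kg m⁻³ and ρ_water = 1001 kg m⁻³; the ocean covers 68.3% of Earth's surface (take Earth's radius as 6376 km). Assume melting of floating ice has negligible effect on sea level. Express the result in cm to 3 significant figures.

The Feneg ice shelf is floating and already displaces its own weight of water, so its melt adds essentially nothing to sea level.
Svaleg: ice volume = 28.6 km² × 221 m = 6.321 km³; 6.321 × (907/1001) = 5.727 km³ of water.
Total added water ≈ 5.727×10^9 m³ over 3.49×10^14 m² → Δh = 1.64×10^-5 m = 1.64×10^-3 cm.

≈ 1.64×10^-3 cm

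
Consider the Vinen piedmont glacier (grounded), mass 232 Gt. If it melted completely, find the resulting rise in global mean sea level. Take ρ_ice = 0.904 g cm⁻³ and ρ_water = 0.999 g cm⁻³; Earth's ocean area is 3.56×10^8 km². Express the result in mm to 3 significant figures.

Vinen: 232 Gt = 2.320×10^14 kg; dividing by ρ_w = 0.999 g cm⁻³ = 999 kg m⁻³ gives 2.322×10^11 m³ of water.
Spread over 3.56×10^14 m² of ocean, Δh = 2.322×10^11 / 3.56×10^14 = 6.52×10^-4 m = 0.652 mm.

≈ 0.652 mm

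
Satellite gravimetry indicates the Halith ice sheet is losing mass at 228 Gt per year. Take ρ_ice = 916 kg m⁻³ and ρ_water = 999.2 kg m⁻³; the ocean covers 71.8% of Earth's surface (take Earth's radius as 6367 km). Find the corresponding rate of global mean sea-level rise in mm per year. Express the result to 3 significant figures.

≈ 0.624 mm/yr

ρ_w = 999.2 kg m⁻³. Annual water volume added = 228 Gt / ρ_w = 2.280×10^14 kg / 999.2 kg m⁻³ = 2.282×10^11 m³.
Δh per year = 2.282×10^11 / 3.66×10^14 = 6.24×10^-4 m = 0.624 mm.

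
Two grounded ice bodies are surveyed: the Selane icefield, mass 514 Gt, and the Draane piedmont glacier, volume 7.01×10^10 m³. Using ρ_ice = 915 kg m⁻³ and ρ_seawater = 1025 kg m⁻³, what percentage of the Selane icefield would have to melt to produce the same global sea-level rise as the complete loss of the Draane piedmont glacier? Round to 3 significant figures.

≈ 12.5 %

Equal sea-level rise means equal mass of meltwater, i.e. equal mass of ice lost.
Ice mass of Draane: 6.414×10^13 kg; ice mass of Selane: 5.140×10^14 kg.
Fraction required = 6.414×10^13 / 5.140×10^14 = 0.125 → 12.5 %.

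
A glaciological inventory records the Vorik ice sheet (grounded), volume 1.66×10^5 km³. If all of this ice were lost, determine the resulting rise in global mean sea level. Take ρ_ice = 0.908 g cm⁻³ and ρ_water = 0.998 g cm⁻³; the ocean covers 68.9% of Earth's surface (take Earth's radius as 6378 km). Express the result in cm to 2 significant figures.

Vorik: 1.66×10^5 km³ × (908/998) = 1.510×10^5 km³ of water.
Spread over 3.52×10^14 m² of ocean, Δh = 1.510×10^14 / 3.52×10^14 = 0.429 m = 43 cm.

≈ 43 cm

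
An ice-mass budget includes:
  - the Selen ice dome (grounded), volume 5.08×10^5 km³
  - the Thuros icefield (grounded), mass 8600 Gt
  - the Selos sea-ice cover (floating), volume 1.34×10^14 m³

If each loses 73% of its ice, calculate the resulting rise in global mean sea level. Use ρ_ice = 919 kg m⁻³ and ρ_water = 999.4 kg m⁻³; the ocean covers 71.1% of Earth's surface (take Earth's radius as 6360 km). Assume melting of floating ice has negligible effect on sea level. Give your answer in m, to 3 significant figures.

≈ 0.961 m

Selen: 0.73 × 5.08×10^5 km³ × (919/999.4) = 3.410×10^5 km³ of water.
Thuros: 0.73 × 8600 Gt = 6.278×10^15 kg; dividing by ρ_w = 999.4 kg m⁻³ gives 6.282×10^12 m³ of water.
The Selos sea-ice cover is floating and already displaces its own weight of water, so its melt adds essentially nothing to sea level.
Total added water ≈ 3.473×10^14 m³ over 3.61×10^14 m² → Δh = 0.961 m.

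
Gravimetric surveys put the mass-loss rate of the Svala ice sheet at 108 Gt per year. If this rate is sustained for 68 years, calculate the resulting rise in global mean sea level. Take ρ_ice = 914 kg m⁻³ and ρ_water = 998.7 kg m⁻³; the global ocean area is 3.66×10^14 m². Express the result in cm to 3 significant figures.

≈ 2.01 cm

Total mass lost = 108 Gt/yr × 68 yr = 7344 Gt = 7.344×10^15 kg.
ρ_w = 998.7 kg m⁻³, so water volume = 7.344×10^15 / 998.7 = 7.354×10^12 m³.
Δh = 7.354×10^12 / 3.66×10^14 = 0.0201 m = 2.01 cm.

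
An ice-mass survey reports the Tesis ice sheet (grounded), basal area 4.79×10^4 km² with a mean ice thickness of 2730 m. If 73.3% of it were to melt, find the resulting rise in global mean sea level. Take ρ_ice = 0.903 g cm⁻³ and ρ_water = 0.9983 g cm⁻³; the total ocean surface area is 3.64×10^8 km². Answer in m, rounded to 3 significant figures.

≈ 0.238 m

Tesis: ice volume = 4.79×10^4 km² × 2730 m = 1.308×10^5 km³; 0.733 × 1.308×10^5 × (903/998.3) = 8.670×10^4 km³ of water.
Spread over 3.64×10^14 m² of ocean, Δh = 8.670×10^13 / 3.64×10^14 = 0.238 m.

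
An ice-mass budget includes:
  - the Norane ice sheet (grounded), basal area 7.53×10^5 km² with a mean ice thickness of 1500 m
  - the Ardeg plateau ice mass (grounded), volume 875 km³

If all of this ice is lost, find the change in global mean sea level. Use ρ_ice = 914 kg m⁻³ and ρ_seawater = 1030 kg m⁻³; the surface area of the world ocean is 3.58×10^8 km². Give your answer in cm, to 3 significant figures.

Norane: ice volume = 7.53×10^5 km² × 1500 m = 1.130×10^6 km³; 1.130×10^6 × (914/1030) = 1.002×10^6 km³ of water.
Ardeg: 875 km³ × (914/1030) = 776.5 km³ of water.
Total added water ≈ 1.003×10^15 m³ over 3.58×10^14 m² → Δh = 2.80 m = 280 cm.

≈ 280 cm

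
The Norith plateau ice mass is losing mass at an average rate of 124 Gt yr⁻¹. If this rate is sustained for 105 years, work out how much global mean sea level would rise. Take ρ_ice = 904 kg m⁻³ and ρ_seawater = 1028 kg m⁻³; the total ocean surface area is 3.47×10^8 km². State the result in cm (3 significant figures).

Total mass lost = 124 Gt/yr × 105 yr = 1.302×10^4 Gt = 1.302×10^16 kg.
ρ_w = 1028 kg m⁻³, so water volume = 1.302×10^16 / 1028 = 1.267×10^13 m³.
Δh = 1.267×10^13 / 3.47×10^14 = 0.0365 m = 3.65 cm.

≈ 3.65 cm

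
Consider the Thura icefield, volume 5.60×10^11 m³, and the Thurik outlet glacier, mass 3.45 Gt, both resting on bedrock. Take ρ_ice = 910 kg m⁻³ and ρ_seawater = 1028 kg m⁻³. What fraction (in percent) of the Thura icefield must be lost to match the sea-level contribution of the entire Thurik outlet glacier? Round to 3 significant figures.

Equal sea-level rise means equal mass of meltwater, i.e. equal mass of ice lost.
Ice mass of Thurik: 3.450×10^12 kg; ice mass of Thura: 5.096×10^14 kg.
Fraction required = 3.450×10^12 / 5.096×10^14 = 6.77×10^-3 → 0.677 %.

≈ 0.677 %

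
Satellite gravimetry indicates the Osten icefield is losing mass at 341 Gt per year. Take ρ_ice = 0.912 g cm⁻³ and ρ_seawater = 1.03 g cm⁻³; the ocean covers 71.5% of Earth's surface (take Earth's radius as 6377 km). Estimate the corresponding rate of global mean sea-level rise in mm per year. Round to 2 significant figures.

ρ_w = 1.03 g cm⁻³ = 1030 kg m⁻³. Annual water volume added = 341 Gt / ρ_w = 3.410×10^14 kg / 1030 kg m⁻³ = 3.311×10^11 m³.
Δh per year = 3.311×10^11 / 3.65×10^14 = 9.06×10^-4 m = 0.91 mm.

≈ 0.91 mm/yr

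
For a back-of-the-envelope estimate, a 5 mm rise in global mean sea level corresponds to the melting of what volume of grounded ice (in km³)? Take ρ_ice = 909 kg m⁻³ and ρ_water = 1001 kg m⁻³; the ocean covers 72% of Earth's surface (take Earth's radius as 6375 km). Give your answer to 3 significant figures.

Required water volume = Δh × A = 0.005 m × 3.68×10^14 m² = 1.839×10^12 m³ = 1839 km³.
Ice volume = water volume × ρ_w/ρ_ice = 1839 × 1001/909 = 2020 km³.

≈ 2020 km³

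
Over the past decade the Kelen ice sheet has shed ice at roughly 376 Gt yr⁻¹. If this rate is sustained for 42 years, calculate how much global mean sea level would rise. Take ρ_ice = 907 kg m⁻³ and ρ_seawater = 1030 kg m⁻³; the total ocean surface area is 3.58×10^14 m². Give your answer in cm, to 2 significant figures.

≈ 4.3 cm

Total mass lost = 376 Gt/yr × 42 yr = 1.579×10^4 Gt = 1.579×10^16 kg.
ρ_w = 1030 kg m⁻³, so water volume = 1.579×10^16 / 1030 = 1.533×10^13 m³.
Δh = 1.533×10^13 / 3.58×10^14 = 0.0428 m = 4.3 cm.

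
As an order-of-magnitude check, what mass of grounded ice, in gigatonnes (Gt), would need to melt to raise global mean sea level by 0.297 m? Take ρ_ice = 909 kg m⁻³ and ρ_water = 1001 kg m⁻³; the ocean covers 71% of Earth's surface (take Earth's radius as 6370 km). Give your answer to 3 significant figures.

Required water volume = Δh × A = 0.297 m × 3.62×10^14 m² = 1.075×10^14 m³.
ρ_w = 1001 kg m⁻³, so the mass of water = 1.075×10^14 m³ × 1001 kg m⁻³ = 1.076×10^17 kg = 1.08×10^5 Gt (and the same mass of ice, by conservation).

≈ 1.08×10^5 Gt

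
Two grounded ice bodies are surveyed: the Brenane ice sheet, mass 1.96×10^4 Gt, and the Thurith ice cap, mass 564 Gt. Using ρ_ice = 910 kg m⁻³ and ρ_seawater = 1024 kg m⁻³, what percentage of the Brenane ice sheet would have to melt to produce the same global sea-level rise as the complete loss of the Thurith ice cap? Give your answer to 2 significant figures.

≈ 2.9 %

Equal sea-level rise means equal mass of meltwater, i.e. equal mass of ice lost.
Ice mass of Thurith: 5.640×10^14 kg; ice mass of Brenane: 1.960×10^16 kg.
Fraction required = 5.640×10^14 / 1.960×10^16 = 0.0288 → 2.9 %.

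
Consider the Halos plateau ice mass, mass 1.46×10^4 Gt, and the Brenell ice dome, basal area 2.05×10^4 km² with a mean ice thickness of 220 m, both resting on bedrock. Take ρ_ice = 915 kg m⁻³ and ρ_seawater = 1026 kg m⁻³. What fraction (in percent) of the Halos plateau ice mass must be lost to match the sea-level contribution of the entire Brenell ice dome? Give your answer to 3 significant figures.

Equal sea-level rise means equal mass of meltwater, i.e. equal mass of ice lost.
Ice mass of Brenell: 4.127×10^15 kg; ice mass of Halos: 1.460×10^16 kg.
Fraction required = 4.127×10^15 / 1.460×10^16 = 0.283 → 28.3 %.

≈ 28.3 %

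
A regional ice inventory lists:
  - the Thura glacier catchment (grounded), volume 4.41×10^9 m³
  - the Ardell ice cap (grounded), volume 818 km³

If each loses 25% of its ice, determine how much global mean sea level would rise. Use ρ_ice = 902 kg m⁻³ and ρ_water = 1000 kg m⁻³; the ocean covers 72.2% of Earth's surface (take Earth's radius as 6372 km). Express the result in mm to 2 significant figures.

≈ 0.50 mm

Thura: 0.25 × 4.41×10^9 m³ × (902/1000) = 9.945×10^8 m³ of water.
Ardell: 0.25 × 818 km³ × (902/1000) = 184.5 km³ of water.
Total added water ≈ 1.855×10^11 m³ over 3.68×10^14 m² → Δh = 5.03×10^-4 m = 0.50 mm.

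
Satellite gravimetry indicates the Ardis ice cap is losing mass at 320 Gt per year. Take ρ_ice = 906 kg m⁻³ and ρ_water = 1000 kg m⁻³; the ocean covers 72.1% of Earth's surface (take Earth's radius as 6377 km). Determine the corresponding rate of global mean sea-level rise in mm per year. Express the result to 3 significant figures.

≈ 0.869 mm/yr

ρ_w = 1000 kg m⁻³. Annual water volume added = 320 Gt / ρ_w = 3.200×10^14 kg / 1000 kg m⁻³ = 3.200×10^11 m³.
Δh per year = 3.200×10^11 / 3.68×10^14 = 8.69×10^-4 m = 0.869 mm.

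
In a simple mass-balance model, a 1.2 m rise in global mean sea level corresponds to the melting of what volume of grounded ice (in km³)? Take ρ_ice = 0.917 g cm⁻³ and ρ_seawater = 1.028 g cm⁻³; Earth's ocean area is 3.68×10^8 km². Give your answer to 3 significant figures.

≈ 4.95×10^5 km³

Required water volume = Δh × A = 1.2 m × 3.68×10^14 m² = 4.416×10^14 m³ = 4.416×10^5 km³.
Ice volume = water volume × ρ_w/ρ_ice = 4.416×10^5 × 1028/917 = 4.95×10^5 km³.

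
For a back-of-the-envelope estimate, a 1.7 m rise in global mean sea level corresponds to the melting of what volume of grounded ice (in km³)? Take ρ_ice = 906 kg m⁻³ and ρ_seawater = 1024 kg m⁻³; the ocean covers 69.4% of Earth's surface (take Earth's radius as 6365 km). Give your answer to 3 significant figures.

Required water volume = Δh × A = 1.7 m × 3.53×10^14 m² = 6.006×10^14 m³ = 6.006×10^5 km³.
Ice volume = water volume × ρ_w/ρ_ice = 6.006×10^5 × 1024/906 = 6.79×10^5 km³.

≈ 6.79×10^5 km³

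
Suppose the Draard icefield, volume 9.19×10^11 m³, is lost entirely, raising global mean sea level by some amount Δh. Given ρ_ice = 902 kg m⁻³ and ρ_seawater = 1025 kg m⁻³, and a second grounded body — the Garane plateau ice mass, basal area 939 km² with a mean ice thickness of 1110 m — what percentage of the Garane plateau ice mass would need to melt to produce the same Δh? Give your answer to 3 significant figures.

Equal sea-level rise means equal mass of meltwater, i.e. equal mass of ice lost.
Ice mass of Draard: 8.289×10^14 kg; ice mass of Garane: 9.401×10^14 kg.
Fraction required = 8.289×10^14 / 9.401×10^14 = 0.882 → 88.2 %.

≈ 88.2 %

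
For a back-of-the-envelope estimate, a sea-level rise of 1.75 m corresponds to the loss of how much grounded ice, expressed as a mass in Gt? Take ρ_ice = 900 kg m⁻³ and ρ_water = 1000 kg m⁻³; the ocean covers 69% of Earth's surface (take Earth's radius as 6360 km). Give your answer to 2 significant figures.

≈ 6.1×10^5 Gt

Required water volume = Δh × A = 1.75 m × 3.51×10^14 m² = 6.138×10^14 m³.
ρ_w = 1000 kg m⁻³, so the mass of water = 6.138×10^14 m³ × 1000 kg m⁻³ = 6.138×10^17 kg = 6.1×10^5 Gt (and the same mass of ice, by conservation).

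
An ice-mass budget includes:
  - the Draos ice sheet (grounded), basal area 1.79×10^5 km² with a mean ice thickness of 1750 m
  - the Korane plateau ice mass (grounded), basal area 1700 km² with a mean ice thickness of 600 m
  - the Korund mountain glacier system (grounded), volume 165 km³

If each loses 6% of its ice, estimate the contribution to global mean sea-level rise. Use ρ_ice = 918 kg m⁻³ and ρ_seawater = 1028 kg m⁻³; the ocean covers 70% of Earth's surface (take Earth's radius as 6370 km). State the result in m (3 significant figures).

Draos: ice volume = 1.79×10^5 km² × 1750 m = 3.132×10^5 km³; 0.06 × 3.132×10^5 × (918/1028) = 1.678×10^4 km³ of water.
Korane: ice volume = 1700 km² × 600 m = 1020 km³; 0.06 × 1020 × (918/1028) = 54.65 km³ of water.
Korund: 0.06 × 165 km³ × (918/1028) = 8.841 km³ of water.
Total added water ≈ 1.685×10^13 m³ over 3.57×10^14 m² → Δh = 0.0472 m.

≈ 0.0472 m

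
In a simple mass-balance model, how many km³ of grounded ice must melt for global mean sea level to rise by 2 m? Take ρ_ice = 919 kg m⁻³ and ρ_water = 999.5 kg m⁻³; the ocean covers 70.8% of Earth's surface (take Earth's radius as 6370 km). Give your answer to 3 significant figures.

≈ 7.85×10^5 km³

Required water volume = Δh × A = 2 m × 3.61×10^14 m² = 7.220×10^14 m³ = 7.220×10^5 km³.
Ice volume = water volume × ρ_w/ρ_ice = 7.220×10^5 × 999.5/919 = 7.85×10^5 km³.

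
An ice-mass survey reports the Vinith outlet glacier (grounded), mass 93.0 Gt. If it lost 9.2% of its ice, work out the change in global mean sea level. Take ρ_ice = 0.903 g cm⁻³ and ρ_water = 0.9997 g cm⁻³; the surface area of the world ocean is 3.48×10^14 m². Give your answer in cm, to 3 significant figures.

Vinith: 0.092 × 93.0 Gt = 8.556×10^12 kg; dividing by ρ_w = 0.9997 g cm⁻³ = 999.7 kg m⁻³ gives 8.559×10^9 m³ of water.
Spread over 3.48×10^14 m² of ocean, Δh = 8.559×10^9 / 3.48×10^14 = 2.46×10^-5 m = 2.46×10^-3 cm.

≈ 2.46×10^-3 cm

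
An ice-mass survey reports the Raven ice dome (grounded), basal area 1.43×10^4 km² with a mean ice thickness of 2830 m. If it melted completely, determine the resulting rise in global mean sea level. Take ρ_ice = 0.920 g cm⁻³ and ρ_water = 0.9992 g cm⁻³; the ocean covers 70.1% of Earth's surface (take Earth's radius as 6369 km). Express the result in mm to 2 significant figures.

≈ 100 mm

Raven: ice volume = 1.43×10^4 km² × 2830 m = 4.047×10^4 km³; 4.047×10^4 × (920/999.2) = 3.726×10^4 km³ of water.
Spread over 3.57×10^14 m² of ocean, Δh = 3.726×10^13 / 3.57×10^14 = 0.104 m = 100 mm.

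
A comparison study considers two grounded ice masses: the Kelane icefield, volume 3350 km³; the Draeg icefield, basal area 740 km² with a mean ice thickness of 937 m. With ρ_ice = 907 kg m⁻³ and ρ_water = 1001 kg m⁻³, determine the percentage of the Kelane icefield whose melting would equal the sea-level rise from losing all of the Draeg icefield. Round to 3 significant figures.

≈ 20.7 %

Equal sea-level rise means equal mass of meltwater, i.e. equal mass of ice lost.
Ice mass of Draeg: 6.289×10^14 kg; ice mass of Kelane: 3.038×10^15 kg.
Fraction required = 6.289×10^14 / 3.038×10^15 = 0.207 → 20.7 %.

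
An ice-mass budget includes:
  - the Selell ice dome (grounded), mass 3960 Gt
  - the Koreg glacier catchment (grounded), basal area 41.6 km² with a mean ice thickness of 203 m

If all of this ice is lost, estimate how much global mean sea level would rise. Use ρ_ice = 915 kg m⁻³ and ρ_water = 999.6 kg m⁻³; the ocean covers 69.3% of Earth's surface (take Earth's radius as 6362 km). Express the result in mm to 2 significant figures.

≈ 11 mm

Selell: 3960 Gt = 3.960×10^15 kg; dividing by ρ_w = 999.6 kg m⁻³ gives 3.962×10^12 m³ of water.
Koreg: ice volume = 41.6 km² × 203 m = 8.445 km³; 8.445 × (915/999.6) = 7.730 km³ of water.
Total added water ≈ 3.969×10^12 m³ over 3.52×10^14 m² → Δh = 0.0113 m = 11 mm.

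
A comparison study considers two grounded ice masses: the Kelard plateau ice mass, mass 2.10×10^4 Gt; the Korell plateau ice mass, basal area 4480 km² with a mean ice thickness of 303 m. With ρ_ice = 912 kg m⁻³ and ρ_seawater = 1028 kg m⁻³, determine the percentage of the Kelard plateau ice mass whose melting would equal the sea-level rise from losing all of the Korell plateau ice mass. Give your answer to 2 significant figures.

≈ 5.9 %

Equal sea-level rise means equal mass of meltwater, i.e. equal mass of ice lost.
Ice mass of Korell: 1.238×10^15 kg; ice mass of Kelard: 2.100×10^16 kg.
Fraction required = 1.238×10^15 / 2.100×10^16 = 0.0590 → 5.9 %.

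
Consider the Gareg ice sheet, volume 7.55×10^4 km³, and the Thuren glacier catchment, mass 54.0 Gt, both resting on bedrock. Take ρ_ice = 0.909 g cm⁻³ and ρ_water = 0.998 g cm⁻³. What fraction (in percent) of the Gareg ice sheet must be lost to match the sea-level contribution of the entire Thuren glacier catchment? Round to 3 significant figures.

≈ 0.0787 %

Equal sea-level rise means equal mass of meltwater, i.e. equal mass of ice lost.
Ice mass of Thuren: 5.400×10^13 kg; ice mass of Gareg: 6.863×10^16 kg.
Fraction required = 5.400×10^13 / 6.863×10^16 = 7.87×10^-4 → 0.0787 %.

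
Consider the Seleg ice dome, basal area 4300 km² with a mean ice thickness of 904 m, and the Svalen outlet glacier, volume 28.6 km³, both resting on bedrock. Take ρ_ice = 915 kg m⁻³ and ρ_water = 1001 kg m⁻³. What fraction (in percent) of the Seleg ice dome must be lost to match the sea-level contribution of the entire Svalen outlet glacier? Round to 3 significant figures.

Equal sea-level rise means equal mass of meltwater, i.e. equal mass of ice lost.
Ice mass of Svalen: 2.617×10^13 kg; ice mass of Seleg: 3.557×10^15 kg.
Fraction required = 2.617×10^13 / 3.557×10^15 = 7.36×10^-3 → 0.736 %.

≈ 0.736 %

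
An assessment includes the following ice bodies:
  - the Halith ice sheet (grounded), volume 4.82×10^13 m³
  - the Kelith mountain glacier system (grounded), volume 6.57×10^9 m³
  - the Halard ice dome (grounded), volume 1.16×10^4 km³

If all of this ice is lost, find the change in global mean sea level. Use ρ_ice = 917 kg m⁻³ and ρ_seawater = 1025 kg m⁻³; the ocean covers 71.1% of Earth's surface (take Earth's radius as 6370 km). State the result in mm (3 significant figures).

≈ 148 mm

Halith: 4.82×10^13 m³ × (917/1025) = 4.312×10^13 m³ of water.
Kelith: 6.57×10^9 m³ × (917/1025) = 5.878×10^9 m³ of water.
Halard: 1.16×10^4 km³ × (917/1025) = 1.038×10^4 km³ of water.
Total added water ≈ 5.350×10^13 m³ over 3.63×10^14 m² → Δh = 0.148 m = 148 mm.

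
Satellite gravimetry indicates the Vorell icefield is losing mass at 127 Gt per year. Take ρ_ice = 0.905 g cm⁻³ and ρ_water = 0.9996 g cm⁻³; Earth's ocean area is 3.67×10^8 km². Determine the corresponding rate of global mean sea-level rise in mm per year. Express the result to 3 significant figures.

ρ_w = 0.9996 g cm⁻³ = 999.6 kg m⁻³. Annual water volume added = 127 Gt / ρ_w = 1.270×10^14 kg / 999.6 kg m⁻³ = 1.271×10^11 m³.
Δh per year = 1.271×10^11 / 3.67×10^14 = 3.46×10^-4 m = 0.346 mm.

≈ 0.346 mm/yr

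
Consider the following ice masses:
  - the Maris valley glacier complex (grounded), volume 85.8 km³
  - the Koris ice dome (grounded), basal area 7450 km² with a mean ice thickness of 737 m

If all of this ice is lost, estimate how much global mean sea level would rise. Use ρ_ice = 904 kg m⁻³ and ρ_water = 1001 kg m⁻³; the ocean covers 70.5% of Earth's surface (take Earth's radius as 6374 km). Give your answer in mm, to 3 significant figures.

≈ 14.0 mm

Maris: 85.8 km³ × (904/1001) = 77.49 km³ of water.
Koris: ice volume = 7450 km² × 737 m = 5491 km³; 5491 × (904/1001) = 4959 km³ of water.
Total added water ≈ 5.036×10^12 m³ over 3.60×10^14 m² → Δh = 0.0140 m = 14.0 mm.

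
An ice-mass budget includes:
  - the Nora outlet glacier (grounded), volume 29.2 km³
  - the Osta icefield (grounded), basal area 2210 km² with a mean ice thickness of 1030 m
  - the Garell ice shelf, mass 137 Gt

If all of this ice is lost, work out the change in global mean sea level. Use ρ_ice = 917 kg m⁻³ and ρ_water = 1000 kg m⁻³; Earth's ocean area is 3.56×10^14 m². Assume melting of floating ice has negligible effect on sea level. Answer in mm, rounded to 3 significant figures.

≈ 5.94 mm

Nora: 29.2 km³ × (917/1000) = 26.78 km³ of water.
Osta: ice volume = 2210 km² × 1030 m = 2276 km³; 2276 × (917/1000) = 2087 km³ of water.
The Garell ice shelf is floating and already displaces its own weight of water, so its melt adds essentially nothing to sea level.
Total added water ≈ 2.114×10^12 m³ over 3.56×10^14 m² → Δh = 5.94×10^-3 m = 5.94 mm.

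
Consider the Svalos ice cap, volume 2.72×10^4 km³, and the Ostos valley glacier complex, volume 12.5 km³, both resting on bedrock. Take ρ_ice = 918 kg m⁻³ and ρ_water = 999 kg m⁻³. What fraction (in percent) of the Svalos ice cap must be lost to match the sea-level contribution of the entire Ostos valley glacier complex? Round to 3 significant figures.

Equal sea-level rise means equal mass of meltwater, i.e. equal mass of ice lost.
Ice mass of Ostos: 1.148×10^13 kg; ice mass of Svalos: 2.497×10^16 kg.
Fraction required = 1.148×10^13 / 2.497×10^16 = 4.60×10^-4 → 0.0460 %.

≈ 0.0460 %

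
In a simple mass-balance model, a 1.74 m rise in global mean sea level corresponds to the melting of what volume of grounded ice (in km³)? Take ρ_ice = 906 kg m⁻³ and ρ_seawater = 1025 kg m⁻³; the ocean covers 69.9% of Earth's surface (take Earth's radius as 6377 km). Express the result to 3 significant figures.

Required water volume = Δh × A = 1.74 m × 3.57×10^14 m² = 6.215×10^14 m³ = 6.215×10^5 km³.
Ice volume = water volume × ρ_w/ρ_ice = 6.215×10^5 × 1025/906 = 7.03×10^5 km³.

≈ 7.03×10^5 km³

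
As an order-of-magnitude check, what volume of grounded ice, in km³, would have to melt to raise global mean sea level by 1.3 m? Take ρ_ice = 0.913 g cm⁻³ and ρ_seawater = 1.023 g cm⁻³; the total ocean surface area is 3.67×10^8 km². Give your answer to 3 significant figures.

Required water volume = Δh × A = 1.3 m × 3.67×10^14 m² = 4.771×10^14 m³ = 4.771×10^5 km³.
Ice volume = water volume × ρ_w/ρ_ice = 4.771×10^5 × 1023/913 = 5.35×10^5 km³.

≈ 5.35×10^5 km³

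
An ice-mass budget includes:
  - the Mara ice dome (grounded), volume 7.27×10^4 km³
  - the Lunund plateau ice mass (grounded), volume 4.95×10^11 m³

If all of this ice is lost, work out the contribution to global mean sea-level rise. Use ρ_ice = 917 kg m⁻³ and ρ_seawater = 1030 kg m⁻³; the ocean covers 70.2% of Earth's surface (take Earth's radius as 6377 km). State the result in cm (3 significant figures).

Mara: 7.27×10^4 km³ × (917/1030) = 6.472×10^4 km³ of water.
Lunund: 4.95×10^11 m³ × (917/1030) = 4.407×10^11 m³ of water.
Total added water ≈ 6.516×10^13 m³ over 3.59×10^14 m² → Δh = 0.182 m = 18.2 cm.

≈ 18.2 cm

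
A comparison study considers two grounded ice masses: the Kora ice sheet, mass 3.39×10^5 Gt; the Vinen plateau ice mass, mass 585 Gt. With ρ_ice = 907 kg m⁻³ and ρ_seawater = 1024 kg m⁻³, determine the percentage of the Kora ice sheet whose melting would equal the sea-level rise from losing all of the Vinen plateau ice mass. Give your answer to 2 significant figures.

≈ 0.17 %

Equal sea-level rise means equal mass of meltwater, i.e. equal mass of ice lost.
Ice mass of Vinen: 5.850×10^14 kg; ice mass of Kora: 3.390×10^17 kg.
Fraction required = 5.850×10^14 / 3.390×10^17 = 1.73×10^-3 → 0.17 %.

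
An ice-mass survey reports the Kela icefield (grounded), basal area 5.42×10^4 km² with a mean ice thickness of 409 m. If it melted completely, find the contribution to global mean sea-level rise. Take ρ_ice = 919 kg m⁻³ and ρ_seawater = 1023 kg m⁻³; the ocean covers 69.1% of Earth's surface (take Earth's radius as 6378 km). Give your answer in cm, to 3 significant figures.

Kela: ice volume = 5.42×10^4 km² × 409 m = 2.217×10^4 km³; 2.217×10^4 × (919/1023) = 1.991×10^4 km³ of water.
Spread over 3.53×10^14 m² of ocean, Δh = 1.991×10^13 / 3.53×10^14 = 0.0564 m = 5.64 cm.

≈ 5.64 cm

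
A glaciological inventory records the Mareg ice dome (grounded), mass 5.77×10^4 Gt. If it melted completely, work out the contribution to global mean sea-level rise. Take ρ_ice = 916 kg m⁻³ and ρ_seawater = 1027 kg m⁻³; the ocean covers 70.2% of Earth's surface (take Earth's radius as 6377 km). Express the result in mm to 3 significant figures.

≈ 157 mm

Mareg: 5.77×10^4 Gt = 5.770×10^16 kg; dividing by ρ_w = 1027 kg m⁻³ gives 5.618×10^13 m³ of water.
Spread over 3.59×10^14 m² of ocean, Δh = 5.618×10^13 / 3.59×10^14 = 0.157 m = 157 mm.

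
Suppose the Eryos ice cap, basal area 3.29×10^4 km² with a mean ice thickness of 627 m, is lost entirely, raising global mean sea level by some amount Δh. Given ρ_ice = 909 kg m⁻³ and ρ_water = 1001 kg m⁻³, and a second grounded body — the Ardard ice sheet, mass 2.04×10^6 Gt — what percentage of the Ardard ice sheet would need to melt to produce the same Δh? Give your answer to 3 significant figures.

Equal sea-level rise means equal mass of meltwater, i.e. equal mass of ice lost.
Ice mass of Eryos: 1.875×10^16 kg; ice mass of Ardard: 2.040×10^18 kg.
Fraction required = 1.875×10^16 / 2.040×10^18 = 9.19×10^-3 → 0.919 %.

≈ 0.919 %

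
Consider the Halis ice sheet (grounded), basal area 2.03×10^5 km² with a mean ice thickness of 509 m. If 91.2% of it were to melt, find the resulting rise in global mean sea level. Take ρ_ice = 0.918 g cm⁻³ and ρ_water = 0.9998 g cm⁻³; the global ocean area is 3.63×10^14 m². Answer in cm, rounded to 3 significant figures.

≈ 23.8 cm

Halis: ice volume = 2.03×10^5 km² × 509 m = 1.033×10^5 km³; 0.912 × 1.033×10^5 × (918/999.8) = 8.652×10^4 km³ of water.
Spread over 3.63×10^14 m² of ocean, Δh = 8.652×10^13 / 3.63×10^14 = 0.238 m = 23.8 cm.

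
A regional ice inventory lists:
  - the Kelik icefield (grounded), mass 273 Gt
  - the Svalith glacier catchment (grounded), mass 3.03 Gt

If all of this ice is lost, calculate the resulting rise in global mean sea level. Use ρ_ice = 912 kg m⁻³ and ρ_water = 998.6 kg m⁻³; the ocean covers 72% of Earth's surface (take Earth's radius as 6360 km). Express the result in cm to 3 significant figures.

Kelik: 273 Gt = 2.730×10^14 kg; dividing by ρ_w = 998.6 kg m⁻³ gives 2.734×10^11 m³ of water.
Svalith: 3.03 Gt = 3.030×10^12 kg; dividing by ρ_w = 998.6 kg m⁻³ gives 3.034×10^9 m³ of water.
Total added water ≈ 2.764×10^11 m³ over 3.66×10^14 m² → Δh = 7.55×10^-4 m = 0.0755 cm.

≈ 0.0755 cm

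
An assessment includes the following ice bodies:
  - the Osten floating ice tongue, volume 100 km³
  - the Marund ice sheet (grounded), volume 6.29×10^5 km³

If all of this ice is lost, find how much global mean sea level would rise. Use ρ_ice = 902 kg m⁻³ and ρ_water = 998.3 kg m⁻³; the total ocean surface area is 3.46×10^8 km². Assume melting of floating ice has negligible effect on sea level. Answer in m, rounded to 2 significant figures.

≈ 1.6 m

The Osten floating ice tongue is floating and already displaces its own weight of water, so its melt adds essentially nothing to sea level.
Marund: 6.29×10^5 km³ × (902/998.3) = 5.683×10^5 km³ of water.
Total added water ≈ 5.683×10^14 m³ over 3.46×10^14 m² → Δh = 1.64 m.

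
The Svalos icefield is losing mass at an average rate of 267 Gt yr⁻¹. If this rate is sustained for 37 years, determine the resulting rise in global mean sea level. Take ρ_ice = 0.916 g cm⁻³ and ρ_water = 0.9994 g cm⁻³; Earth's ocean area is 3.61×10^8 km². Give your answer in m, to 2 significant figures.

≈ 0.027 m

Total mass lost = 267 Gt/yr × 37 yr = 9879 Gt = 9.879×10^15 kg.
ρ_w = 0.9994 g cm⁻³ = 999.4 kg m⁻³, so water volume = 9.879×10^15 / 999.4 = 9.885×10^12 m³.
Δh = 9.885×10^12 / 3.61×10^14 = 0.0274 m.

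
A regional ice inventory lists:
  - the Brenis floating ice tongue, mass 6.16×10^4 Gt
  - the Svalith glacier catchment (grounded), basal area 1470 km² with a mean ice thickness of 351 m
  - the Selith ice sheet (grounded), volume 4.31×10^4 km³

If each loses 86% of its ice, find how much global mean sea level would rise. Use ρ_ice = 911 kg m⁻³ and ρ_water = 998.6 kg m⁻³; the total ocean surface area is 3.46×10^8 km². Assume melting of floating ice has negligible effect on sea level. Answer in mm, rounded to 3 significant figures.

The Brenis floating ice tongue is floating and already displaces its own weight of water, so its melt adds essentially nothing to sea level.
Svalith: ice volume = 1470 km² × 351 m = 516.0 km³; 0.86 × 516.0 × (911/998.6) = 404.8 km³ of water.
Selith: 0.86 × 4.31×10^4 km³ × (911/998.6) = 3.381×10^4 km³ of water.
Total added water ≈ 3.422×10^13 m³ over 3.46×10^14 m² → Δh = 0.0989 m = 98.9 mm.

≈ 98.9 mm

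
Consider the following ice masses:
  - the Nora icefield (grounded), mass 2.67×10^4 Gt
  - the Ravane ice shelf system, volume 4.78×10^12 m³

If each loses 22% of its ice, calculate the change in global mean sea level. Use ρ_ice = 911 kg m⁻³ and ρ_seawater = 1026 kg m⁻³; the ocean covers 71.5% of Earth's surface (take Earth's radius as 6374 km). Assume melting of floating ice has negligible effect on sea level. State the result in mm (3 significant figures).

≈ 15.7 mm

Nora: 0.22 × 2.67×10^4 Gt = 5.874×10^15 kg; dividing by ρ_w = 1026 kg m⁻³ gives 5.725×10^12 m³ of water.
The Ravane ice shelf system is floating and already displaces its own weight of water, so its melt adds essentially nothing to sea level.
Total added water ≈ 5.725×10^12 m³ over 3.65×10^14 m² → Δh = 0.0157 m = 15.7 mm.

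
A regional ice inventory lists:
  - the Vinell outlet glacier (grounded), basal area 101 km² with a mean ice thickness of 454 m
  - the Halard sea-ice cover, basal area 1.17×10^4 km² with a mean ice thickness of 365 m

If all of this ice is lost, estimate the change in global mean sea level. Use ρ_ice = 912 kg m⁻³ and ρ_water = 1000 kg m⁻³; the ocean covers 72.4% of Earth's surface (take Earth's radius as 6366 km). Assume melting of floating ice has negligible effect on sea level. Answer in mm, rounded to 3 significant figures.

Vinell: ice volume = 101 km² × 454 m = 45.85 km³; 45.85 × (912/1000) = 41.82 km³ of water.
The Halard sea-ice cover is floating and already displaces its own weight of water, so its melt adds essentially nothing to sea level.
Total added water ≈ 4.182×10^10 m³ over 3.69×10^14 m² → Δh = 1.13×10^-4 m = 0.113 mm.

≈ 0.113 mm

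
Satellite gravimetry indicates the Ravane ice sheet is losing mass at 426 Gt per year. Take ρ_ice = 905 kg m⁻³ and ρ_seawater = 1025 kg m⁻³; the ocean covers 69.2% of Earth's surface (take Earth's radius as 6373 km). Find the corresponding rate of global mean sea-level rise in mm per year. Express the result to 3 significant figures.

≈ 1.18 mm/yr

ρ_w = 1025 kg m⁻³. Annual water volume added = 426 Gt / ρ_w = 4.260×10^14 kg / 1025 kg m⁻³ = 4.156×10^11 m³.
Δh per year = 4.156×10^11 / 3.53×10^14 = 1.18×10^-3 m = 1.18 mm.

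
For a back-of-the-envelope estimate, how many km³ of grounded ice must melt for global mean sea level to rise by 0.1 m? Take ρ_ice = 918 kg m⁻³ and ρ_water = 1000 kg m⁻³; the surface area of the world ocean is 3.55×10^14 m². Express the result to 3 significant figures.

≈ 3.87×10^4 km³

Required water volume = Δh × A = 0.1 m × 3.55×10^14 m² = 3.550×10^13 m³ = 3.550×10^4 km³.
Ice volume = water volume × ρ_w/ρ_ice = 3.550×10^4 × 1000/918 = 3.87×10^4 km³.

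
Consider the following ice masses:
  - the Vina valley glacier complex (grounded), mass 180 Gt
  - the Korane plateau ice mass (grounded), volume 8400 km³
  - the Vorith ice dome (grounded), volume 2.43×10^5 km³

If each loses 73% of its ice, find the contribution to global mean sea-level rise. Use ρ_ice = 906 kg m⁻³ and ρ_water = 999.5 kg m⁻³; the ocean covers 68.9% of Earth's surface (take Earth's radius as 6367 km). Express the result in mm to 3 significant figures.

≈ 474 mm

Vina: 0.73 × 180 Gt = 1.314×10^14 kg; dividing by ρ_w = 999.5 kg m⁻³ gives 1.315×10^11 m³ of water.
Korane: 0.73 × 8400 km³ × (906/999.5) = 5558 km³ of water.
Vorith: 0.73 × 2.43×10^5 km³ × (906/999.5) = 1.608×10^5 km³ of water.
Total added water ≈ 1.665×10^14 m³ over 3.51×10^14 m² → Δh = 0.474 m = 474 mm.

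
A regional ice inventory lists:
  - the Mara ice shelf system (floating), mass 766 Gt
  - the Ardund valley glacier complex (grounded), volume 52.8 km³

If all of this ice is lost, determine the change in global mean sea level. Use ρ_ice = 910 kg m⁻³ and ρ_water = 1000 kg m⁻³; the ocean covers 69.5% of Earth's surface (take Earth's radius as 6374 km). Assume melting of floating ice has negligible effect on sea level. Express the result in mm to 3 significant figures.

≈ 0.135 mm

The Mara ice shelf system is floating and already displaces its own weight of water, so its melt adds essentially nothing to sea level.
Ardund: 52.8 km³ × (910/1000) = 48.05 km³ of water.
Total added water ≈ 4.805×10^10 m³ over 3.55×10^14 m² → Δh = 1.35×10^-4 m = 0.135 mm.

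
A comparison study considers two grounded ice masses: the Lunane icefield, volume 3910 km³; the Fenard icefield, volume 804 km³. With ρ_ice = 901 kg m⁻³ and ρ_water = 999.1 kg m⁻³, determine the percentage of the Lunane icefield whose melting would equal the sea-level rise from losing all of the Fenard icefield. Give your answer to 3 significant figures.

Equal sea-level rise means equal mass of meltwater, i.e. equal mass of ice lost.
Ice mass of Fenard: 7.244×10^14 kg; ice mass of Lunane: 3.523×10^15 kg.
Fraction required = 7.244×10^14 / 3.523×10^15 = 0.206 → 20.6 %.

≈ 20.6 %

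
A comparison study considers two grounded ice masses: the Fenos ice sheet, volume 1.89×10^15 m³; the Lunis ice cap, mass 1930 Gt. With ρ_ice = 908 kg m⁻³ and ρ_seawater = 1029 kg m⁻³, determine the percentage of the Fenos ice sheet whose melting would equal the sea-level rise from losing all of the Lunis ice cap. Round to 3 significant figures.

≈ 0.112 %

Equal sea-level rise means equal mass of meltwater, i.e. equal mass of ice lost.
Ice mass of Lunis: 1.930×10^15 kg; ice mass of Fenos: 1.716×10^18 kg.
Fraction required = 1.930×10^15 / 1.716×10^18 = 1.12×10^-3 → 0.112 %.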